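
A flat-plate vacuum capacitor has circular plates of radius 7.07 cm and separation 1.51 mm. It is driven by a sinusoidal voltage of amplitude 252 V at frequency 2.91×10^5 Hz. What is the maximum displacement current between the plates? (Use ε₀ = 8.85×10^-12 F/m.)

The displacement current equals the conduction current C dV/dt, which peaks at C V₀ ω.
With C = ε₀A/d = (8.85×10^-12)(0.01570)/(1.51×10^-3) = 9.202×10^-11 F and ω = 2πf = 1.828×10^6 rad/s, I_d,max = (9.202×10^-11)(252)(1.828×10^6) = 0.0424 A.

0.0424 A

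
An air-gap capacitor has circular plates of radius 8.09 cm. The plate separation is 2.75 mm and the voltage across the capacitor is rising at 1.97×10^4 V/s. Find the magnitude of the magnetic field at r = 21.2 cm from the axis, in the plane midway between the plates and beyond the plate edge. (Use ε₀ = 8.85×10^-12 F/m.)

1.23×10^-12 T

I_d = C dV/dt with C = ε₀πR²/d = 6.617×10^-11 F, so I_d = (6.617×10^-11)(1.97×10^4) = 1.304×10^-6 A.
Outside the plates the loop encloses all of I_d, so B·2πr = μ₀ I_d and B = 1.23×10^-12 T.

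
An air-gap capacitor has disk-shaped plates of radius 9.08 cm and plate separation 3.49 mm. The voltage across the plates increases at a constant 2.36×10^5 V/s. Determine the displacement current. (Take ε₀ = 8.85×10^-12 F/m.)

1.55×10^-5 A

The field between the plates is E = V/d, so dE/dt = (2.36×10^5)/(3.49×10^-3 m) = 6.762×10^7 V/(m·s).
I_d = ε₀ A (dE/dt) = (8.85×10^-12)(0.02590)(6.762×10^7) = 1.55×10^-5 A.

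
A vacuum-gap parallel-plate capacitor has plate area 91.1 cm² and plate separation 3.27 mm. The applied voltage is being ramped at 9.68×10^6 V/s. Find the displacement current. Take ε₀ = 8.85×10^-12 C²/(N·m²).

The displacement current equals the charging current C dV/dt. With C = ε₀A/d = (8.85×10^-12)(9.11×10^-3)/(3.27×10^-3) = 2.466×10^-11 F, I_d = (2.466×10^-11)(9.68×10^6) = 2.39×10^-4 A.

2.39×10^-4 A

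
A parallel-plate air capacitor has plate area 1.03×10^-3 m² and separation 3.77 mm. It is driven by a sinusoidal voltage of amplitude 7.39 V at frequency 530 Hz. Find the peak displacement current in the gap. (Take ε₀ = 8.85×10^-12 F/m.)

(dE/dt)_max = V₀ω/d = 6.528×10^6 V/(m·s); ω = 2πf = 3330 rad/s.
I_d,max = ε₀ A (dE/dt)_max = (8.85×10^-12)(1.03×10^-3)(6.528×10^6) = 5.95×10^-8 A.

5.95×10^-8 A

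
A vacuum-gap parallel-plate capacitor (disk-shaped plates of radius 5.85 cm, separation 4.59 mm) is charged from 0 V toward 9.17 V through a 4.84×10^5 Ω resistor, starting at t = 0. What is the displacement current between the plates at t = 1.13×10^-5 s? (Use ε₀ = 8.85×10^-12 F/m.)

6.14×10^-6 A

C = ε₀A/d = (8.85×10^-12)(0.01075)/(4.59×10^-3) = 2.073×10^-11 F and τ = RC = 1.003×10^-5 s. I_d in the gap equals the RC charging current.
I_d(t) = (V₀/R) e^(−t/τ) = 1.895×10^-5 · e^(−1.127) = 6.14×10^-6 A.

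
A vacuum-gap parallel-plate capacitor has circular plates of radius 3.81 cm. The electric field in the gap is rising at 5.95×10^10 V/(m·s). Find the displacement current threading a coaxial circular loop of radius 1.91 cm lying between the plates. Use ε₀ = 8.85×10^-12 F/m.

Total displacement current: I_d = ε₀(πR²)(dE/dt) = (8.85×10^-12)(4.560×10^-3)(5.95×10^10) = 2.401×10^-3 A.
Since J_d is uniform, the enclosed fraction is (r/R)² = 0.2513, giving I_d,enc = 6.03×10^-4 A.

6.03×10^-4 A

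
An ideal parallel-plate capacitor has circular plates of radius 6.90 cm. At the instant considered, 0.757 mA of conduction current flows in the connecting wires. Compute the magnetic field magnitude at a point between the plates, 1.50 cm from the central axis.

4.77×10^-10 T

By continuity the displacement current in the gap matches the conduction current: I_d = 7.57×10^-4 A.
∮B·dl = μ₀ I_d,enc with I_d,enc = I_d r²/R² = 3.578×10^-5 A; so B = μ₀ I_d,enc/(2πr) = 4.77×10^-10 T.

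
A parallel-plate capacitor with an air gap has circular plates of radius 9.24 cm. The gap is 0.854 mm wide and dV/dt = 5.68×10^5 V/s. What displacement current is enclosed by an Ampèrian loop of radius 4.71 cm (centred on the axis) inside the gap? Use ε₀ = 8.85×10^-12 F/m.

4.10×10^-5 A

With E = V/d, dE/dt = 6.651×10^8 V/(m·s) and πR² = 0.02682 m², giving I_d = ε₀ πR² dE/dt = 1.579×10^-4 A.
Through an area πr² the displacement current is I_d·(πr²/πR²) = I_d (r/R)² = 4.10×10^-5 A.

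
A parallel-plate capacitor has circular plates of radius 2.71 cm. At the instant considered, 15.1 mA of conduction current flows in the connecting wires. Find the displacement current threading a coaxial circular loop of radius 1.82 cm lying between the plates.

6.81×10^-3 A

Between the plates the displacement current equals the wire current: I_d = 15.1 mA = 0.0151 A.
Since J_d is uniform, the enclosed fraction is (r/R)² = 0.4510, giving I_d,enc = 6.81×10^-3 A.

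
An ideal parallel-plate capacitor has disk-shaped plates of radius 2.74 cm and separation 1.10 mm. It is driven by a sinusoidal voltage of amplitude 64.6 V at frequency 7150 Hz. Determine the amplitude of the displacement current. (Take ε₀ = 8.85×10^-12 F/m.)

The displacement current equals the conduction current C dV/dt, which peaks at C V₀ ω.
With C = ε₀A/d = (8.85×10^-12)(2.359×10^-3)/(1.10×10^-3) = 1.898×10^-11 F and ω = 2πf = 4.492×10^4 rad/s, I_d,max = (1.898×10^-11)(64.6)(4.492×10^4) = 5.51×10^-5 A.

5.51×10^-5 A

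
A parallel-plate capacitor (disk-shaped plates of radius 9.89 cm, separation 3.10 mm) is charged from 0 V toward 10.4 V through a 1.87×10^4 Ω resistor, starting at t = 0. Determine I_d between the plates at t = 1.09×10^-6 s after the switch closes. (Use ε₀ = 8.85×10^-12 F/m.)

C = ε₀A/d = (8.85×10^-12)(0.03073)/(3.10×10^-3) = 8.773×10^-11 F and τ = RC = 1.641×10^-6 s. I_d in the gap equals the RC charging current.
I_d(t) = (V₀/R) e^(−t/τ) = 5.561×10^-4 · e^(−0.6642) = 2.86×10^-4 A.

2.86×10^-4 A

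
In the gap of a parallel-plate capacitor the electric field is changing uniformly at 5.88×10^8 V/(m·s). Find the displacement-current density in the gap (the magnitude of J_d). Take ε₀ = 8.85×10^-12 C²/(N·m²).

The displacement-current density is ε₀ ∂E/∂t = (8.85×10^-12)(5.88×10^8) = 5.20×10^-3 A/m².

5.20×10^-3 A/m²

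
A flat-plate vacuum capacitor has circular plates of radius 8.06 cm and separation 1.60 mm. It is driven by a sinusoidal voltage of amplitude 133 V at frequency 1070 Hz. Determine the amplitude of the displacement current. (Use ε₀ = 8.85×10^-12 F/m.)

1.01×10^-4 A

The displacement current equals the conduction current C dV/dt, which peaks at C V₀ ω.
With C = ε₀A/d = (8.85×10^-12)(0.02041)/(1.60×10^-3) = 1.129×10^-10 F and ω = 2πf = 6723 rad/s, I_d,max = (1.129×10^-10)(133)(6723) = 1.01×10^-4 A.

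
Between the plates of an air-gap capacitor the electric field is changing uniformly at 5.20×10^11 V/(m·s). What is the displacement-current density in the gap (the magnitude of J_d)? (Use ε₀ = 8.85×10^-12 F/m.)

The displacement-current density is ε₀ ∂E/∂t = (8.85×10^-12)(5.20×10^11) = 4.60 A/m².

4.60 A/m²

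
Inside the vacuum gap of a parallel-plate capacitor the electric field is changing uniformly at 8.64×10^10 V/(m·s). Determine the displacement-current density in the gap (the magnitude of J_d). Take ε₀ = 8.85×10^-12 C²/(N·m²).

0.765 A/m²

J_d = ε₀ ∂E/∂t, so J_d = 0.765 A/m².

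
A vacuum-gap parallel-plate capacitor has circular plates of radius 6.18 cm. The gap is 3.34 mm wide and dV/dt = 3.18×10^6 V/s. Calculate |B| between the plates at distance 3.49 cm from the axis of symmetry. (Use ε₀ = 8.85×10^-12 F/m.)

With E = V/d, dE/dt = 9.521×10^8 V/(m·s) and πR² = 0.01200 m², giving I_d = ε₀ πR² dE/dt = 1.011×10^-4 A.
An Ampèrian loop of radius r encloses a fraction (r/R)² of I_d. Then B·2πr = μ₀ I_d (r/R)², giving B = μ₀ I_d r/(2πR²) = 1.85×10^-10 T.

1.85×10^-10 T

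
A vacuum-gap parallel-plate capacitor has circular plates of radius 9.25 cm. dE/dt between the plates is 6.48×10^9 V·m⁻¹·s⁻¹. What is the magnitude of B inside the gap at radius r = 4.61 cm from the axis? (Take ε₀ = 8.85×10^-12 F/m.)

1.66×10^-9 T

I_d = ε₀ dΦ_E/dt = ε₀ πR² (dE/dt) = (8.85×10^-12)(0.02688)(6.48×10^9) = 1.542×10^-3 A through the full plate area.
For r < R the Ampère–Maxwell law gives B(2πr) = μ₀ I_d (r²/R²), so B = μ₀ I_d r/(2πR²) = (4π×10^-7)(1.542×10^-3)(0.0461)/(2π·0.0925²) = 1.66×10^-9 T.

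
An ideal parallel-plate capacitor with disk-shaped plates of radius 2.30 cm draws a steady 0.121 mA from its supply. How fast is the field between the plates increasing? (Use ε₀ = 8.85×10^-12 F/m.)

By continuity, I_d in the gap equals the 0.121 mA flowing in the wire.
Then dE/dt = I_d/(ε₀A) = 8.23×10^9 V/(m·s).

8.23×10^9 V/(m·s)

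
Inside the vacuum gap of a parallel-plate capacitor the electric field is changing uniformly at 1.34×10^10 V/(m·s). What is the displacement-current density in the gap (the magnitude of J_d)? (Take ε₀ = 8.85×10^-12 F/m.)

0.119 A/m²

J_d = ε₀ dE/dt = (8.85×10^-12)(1.34×10^10) = 0.119 A/m².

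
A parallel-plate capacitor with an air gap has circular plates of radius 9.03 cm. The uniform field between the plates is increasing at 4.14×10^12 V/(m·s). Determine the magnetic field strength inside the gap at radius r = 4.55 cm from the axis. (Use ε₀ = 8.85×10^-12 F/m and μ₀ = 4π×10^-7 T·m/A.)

1.05×10^-6 T

I_d = ε₀ dΦ_E/dt = ε₀ πR² (dE/dt) = (8.85×10^-12)(0.02562)(4.14×10^12) = 0.9387 A through the full plate area.
∮B·dl = μ₀ I_d,enc with I_d,enc = I_d r²/R² = 0.2383 A; so B = μ₀ I_d,enc/(2πr) = 1.05×10^-6 T.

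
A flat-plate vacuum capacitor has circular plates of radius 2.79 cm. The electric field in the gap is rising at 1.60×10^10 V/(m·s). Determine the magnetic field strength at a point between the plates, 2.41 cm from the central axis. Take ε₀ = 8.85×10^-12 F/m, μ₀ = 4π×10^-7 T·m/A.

2.14×10^-9 T

I_d = ε₀ dΦ_E/dt = ε₀ πR² (dE/dt) = (8.85×10^-12)(2.445×10^-3)(1.60×10^10) = 3.462×10^-4 A through the full plate area.
For r < R the Ampère–Maxwell law gives B(2πr) = μ₀ I_d (r²/R²), so B = μ₀ I_d r/(2πR²) = (4π×10^-7)(3.462×10^-4)(0.0241)/(2π·0.0279²) = 2.14×10^-9 T.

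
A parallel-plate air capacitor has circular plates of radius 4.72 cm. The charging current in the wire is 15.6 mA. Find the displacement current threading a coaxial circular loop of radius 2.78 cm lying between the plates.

5.41×10^-3 A

By continuity the displacement current in the gap matches the conduction current: I_d = 0.0156 A.
The field is uniform, so I_d,enc = I_d (r/R)² = (0.0156)(2.78/4.72)² = 5.41×10^-3 A.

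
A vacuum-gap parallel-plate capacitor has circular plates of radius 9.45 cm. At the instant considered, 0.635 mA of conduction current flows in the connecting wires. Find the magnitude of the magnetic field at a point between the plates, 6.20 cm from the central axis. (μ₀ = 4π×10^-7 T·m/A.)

8.82×10^-10 T

Between the plates the displacement current equals the wire current: I_d = 0.635 mA = 6.35×10^-4 A.
An Ampèrian loop of radius r encloses a fraction (r/R)² of I_d. Then B·2πr = μ₀ I_d (r/R)², giving B = μ₀ I_d r/(2πR²) = 8.82×10^-10 T.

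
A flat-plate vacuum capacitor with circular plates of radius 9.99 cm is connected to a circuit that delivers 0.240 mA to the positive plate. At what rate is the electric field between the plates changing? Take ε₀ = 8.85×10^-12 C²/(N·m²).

8.65×10^8 V/(m·s)

By continuity, I_d in the gap equals the 0.240 mA flowing in the wire.
Inverting I_d = ε₀ A dE/dt gives dE/dt = 2.40×10^-4 / (8.85×10^-12 · 0.03135) = 8.65×10^8 V/(m·s).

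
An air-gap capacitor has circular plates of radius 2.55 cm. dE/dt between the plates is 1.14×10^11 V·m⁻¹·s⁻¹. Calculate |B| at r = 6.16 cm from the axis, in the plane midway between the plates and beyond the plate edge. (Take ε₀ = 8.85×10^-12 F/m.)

6.69×10^-9 T

I_d = ε₀ dΦ_E/dt = ε₀ πR² (dE/dt) = (8.85×10^-12)(2.043×10^-3)(1.14×10^11) = 2.061×10^-3 A through the full plate area.
For r ≥ R the full I_d is enclosed: B = μ₀ I_d/(2πr) = (4π×10^-7)(2.061×10^-3)/(2π·0.0616) = 6.69×10^-9 T.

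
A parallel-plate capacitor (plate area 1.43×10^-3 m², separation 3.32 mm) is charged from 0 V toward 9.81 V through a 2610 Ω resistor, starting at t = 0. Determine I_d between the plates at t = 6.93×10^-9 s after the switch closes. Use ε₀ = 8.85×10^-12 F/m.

1.87×10^-3 A

With C = ε₀A/d = (8.85×10^-12)(1.43×10^-3)/(3.32×10^-3) = 3.812×10^-12 F, the time constant is τ = RC = 9.949×10^-9 s, so t/τ = 0.6966 and e^(−t/τ) = 0.4983.
I_d = I_cond = (V₀/R) e^(−t/τ) = (3.759×10^-3)(0.4983) = 1.87×10^-3 A.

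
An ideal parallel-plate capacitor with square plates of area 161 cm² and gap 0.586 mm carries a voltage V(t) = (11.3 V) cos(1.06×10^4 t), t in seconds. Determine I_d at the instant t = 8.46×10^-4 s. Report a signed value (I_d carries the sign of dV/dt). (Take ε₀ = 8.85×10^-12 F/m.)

-1.29×10^-5 A

dV/dt = (11.3)(1.06×10^4)·−sin(8.9676) = -5.287×10^4 V/s.
I_d = C dV/dt with C = ε₀A/d = (8.85×10^-12)(0.0161)/(5.86×10^-4) = 2.431×10^-10 F, so I_d = (2.431×10^-10)(-5.287×10^4) = -1.29×10^-5 A.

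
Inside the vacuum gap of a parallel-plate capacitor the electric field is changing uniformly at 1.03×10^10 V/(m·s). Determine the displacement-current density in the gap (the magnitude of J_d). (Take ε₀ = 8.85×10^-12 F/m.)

J_d = ε₀ ∂E/∂t, so J_d = 0.0912 A/m².

0.0912 A/m²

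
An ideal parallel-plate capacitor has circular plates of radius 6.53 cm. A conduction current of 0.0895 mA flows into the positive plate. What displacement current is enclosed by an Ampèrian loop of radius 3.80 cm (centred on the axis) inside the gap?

Between the plates the displacement current equals the wire current: I_d = 0.0895 mA = 8.95×10^-5 A.
The field is uniform, so I_d,enc = I_d (r/R)² = (8.95×10^-5)(3.80/6.53)² = 3.03×10^-5 A.

3.03×10^-5 A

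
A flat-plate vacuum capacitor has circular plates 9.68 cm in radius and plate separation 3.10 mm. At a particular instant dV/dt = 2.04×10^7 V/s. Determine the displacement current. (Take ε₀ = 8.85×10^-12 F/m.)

The field between the plates is E = V/d, so dE/dt = (2.04×10^7)/(3.10×10^-3 m) = 6.581×10^9 V/(m·s).
I_d = ε₀ A (dE/dt) = (8.85×10^-12)(0.02944)(6.581×10^9) = 1.71×10^-3 A.

1.71×10^-3 A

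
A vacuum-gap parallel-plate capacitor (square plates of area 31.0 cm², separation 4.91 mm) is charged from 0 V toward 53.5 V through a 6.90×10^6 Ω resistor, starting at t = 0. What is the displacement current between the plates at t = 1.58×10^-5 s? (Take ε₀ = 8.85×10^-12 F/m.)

5.15×10^-6 A

C = ε₀A/d = (8.85×10^-12)(3.10×10^-3)/(4.91×10^-3) = 5.588×10^-12 F, so τ = RC = 3.856×10^-5 s.
The conduction current is I(t) = (V₀/R) e^(−t/τ), and the displacement current between the plates equals it.
t/τ = 0.4098; I_d = (53.5/6.90×10^6) · e^(−0.4098) = (7.754×10^-6)(0.6638) = 5.15×10^-6 A.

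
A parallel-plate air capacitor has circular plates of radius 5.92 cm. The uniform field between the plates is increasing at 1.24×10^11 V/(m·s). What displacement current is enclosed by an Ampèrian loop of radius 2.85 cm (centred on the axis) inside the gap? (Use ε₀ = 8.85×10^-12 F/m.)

Total displacement current: I_d = ε₀(πR²)(dE/dt) = (8.85×10^-12)(0.01101)(1.24×10^11) = 0.01208 A.
Through an area πr² the displacement current is I_d·(πr²/πR²) = I_d (r/R)² = 2.80×10^-3 A.

2.80×10^-3 A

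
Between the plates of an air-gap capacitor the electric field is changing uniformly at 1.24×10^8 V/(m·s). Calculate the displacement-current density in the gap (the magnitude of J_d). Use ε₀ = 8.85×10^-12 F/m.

J_d = ε₀ ∂E/∂t, so J_d = 1.10×10^-3 A/m².

1.10×10^-3 A/m²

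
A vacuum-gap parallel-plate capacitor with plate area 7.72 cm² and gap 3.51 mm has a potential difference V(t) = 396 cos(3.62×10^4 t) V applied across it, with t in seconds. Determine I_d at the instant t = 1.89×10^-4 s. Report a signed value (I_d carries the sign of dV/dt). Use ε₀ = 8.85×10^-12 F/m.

-1.48×10^-5 A

dV/dt = (396)(3.62×10^4)·−sin(6.8418) = -7.598×10^6 V/s.
I_d = C dV/dt with C = ε₀A/d = (8.85×10^-12)(7.72×10^-4)/(3.51×10^-3) = 1.946×10^-12 F, so I_d = (1.946×10^-12)(-7.598×10^6) = -1.48×10^-5 A.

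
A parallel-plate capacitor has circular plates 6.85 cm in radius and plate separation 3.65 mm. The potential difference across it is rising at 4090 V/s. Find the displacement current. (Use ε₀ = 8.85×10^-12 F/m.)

1.46×10^-7 A

The displacement current equals the charging current C dV/dt. With C = ε₀A/d = (8.85×10^-12)(0.01474)/(3.65×10^-3) = 3.574×10^-11 F, I_d = (3.574×10^-11)(4090) = 1.46×10^-7 A.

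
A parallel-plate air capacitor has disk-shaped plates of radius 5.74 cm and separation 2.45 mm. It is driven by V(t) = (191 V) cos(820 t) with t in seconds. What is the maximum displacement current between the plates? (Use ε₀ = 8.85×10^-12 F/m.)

5.86×10^-6 A

(dE/dt)_max = V₀ω/d = 6.393×10^7 V/(m·s); ω = 820 rad/s.
I_d,max = ε₀ A (dE/dt)_max = (8.85×10^-12)(0.01035)(6.393×10^7) = 5.86×10^-6 A.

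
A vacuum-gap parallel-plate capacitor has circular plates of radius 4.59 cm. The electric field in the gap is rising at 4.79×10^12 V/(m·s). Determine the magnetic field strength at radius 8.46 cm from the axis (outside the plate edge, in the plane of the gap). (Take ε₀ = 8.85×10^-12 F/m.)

6.63×10^-7 T

I_d = ε₀ dΦ_E/dt = ε₀ πR² (dE/dt) = (8.85×10^-12)(6.619×10^-3)(4.79×10^12) = 0.2806 A through the full plate area.
For r ≥ R the full I_d is enclosed: B = μ₀ I_d/(2πr) = (4π×10^-7)(0.2806)/(2π·0.0846) = 6.63×10^-7 T.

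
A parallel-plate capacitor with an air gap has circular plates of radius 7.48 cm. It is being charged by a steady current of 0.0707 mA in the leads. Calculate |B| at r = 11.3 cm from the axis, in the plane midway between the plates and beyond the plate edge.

1.25×10^-10 T

No conduction current crosses the gap, so I_d there equals the 7.07×10^-5 A in the leads.
Outside the plates the loop encloses all of I_d, so B·2πr = μ₀ I_d and B = 1.25×10^-10 T.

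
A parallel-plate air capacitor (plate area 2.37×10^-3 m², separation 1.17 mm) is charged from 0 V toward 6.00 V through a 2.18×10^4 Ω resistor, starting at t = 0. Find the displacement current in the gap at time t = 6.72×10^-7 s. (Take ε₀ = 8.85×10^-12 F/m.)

C = ε₀A/d = (8.85×10^-12)(2.37×10^-3)/(1.17×10^-3) = 1.793×10^-11 F, so τ = RC = 3.909×10^-7 s.
The conduction current is I(t) = (V₀/R) e^(−t/τ), and the displacement current between the plates equals it.
t/τ = 1.719; I_d = (6.00/2.18×10^4) · e^(−1.719) = (2.752×10^-4)(0.1792) = 4.93×10^-5 A.

4.93×10^-5 A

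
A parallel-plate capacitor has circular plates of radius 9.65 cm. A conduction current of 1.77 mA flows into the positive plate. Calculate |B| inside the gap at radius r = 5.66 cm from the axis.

2.15×10^-9 T

Between the plates the displacement current equals the wire current: I_d = 1.77 mA = 1.77×10^-3 A.
∮B·dl = μ₀ I_d,enc with I_d,enc = I_d r²/R² = 6.089×10^-4 A; so B = μ₀ I_d,enc/(2πr) = 2.15×10^-9 T.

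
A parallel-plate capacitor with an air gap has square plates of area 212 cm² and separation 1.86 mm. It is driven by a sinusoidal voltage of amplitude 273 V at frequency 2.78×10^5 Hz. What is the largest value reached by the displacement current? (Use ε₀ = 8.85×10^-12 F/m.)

C = ε₀A/d = (8.85×10^-12)(0.0212)/(1.86×10^-3) = 1.009×10^-10 F; ω = 2πf = 1.747×10^6 rad/s.
I_d = C dV/dt, so |I_d|_max = C V₀ ω = (1.009×10^-10)(273)(1.747×10^6) = 0.0481 A.

0.0481 A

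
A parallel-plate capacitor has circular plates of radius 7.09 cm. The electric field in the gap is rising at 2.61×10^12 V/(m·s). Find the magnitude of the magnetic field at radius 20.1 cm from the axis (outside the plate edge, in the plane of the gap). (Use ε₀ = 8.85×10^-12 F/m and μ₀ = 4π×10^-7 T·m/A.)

3.63×10^-7 T

I_d = ε₀ dΦ_E/dt = ε₀ πR² (dE/dt) = (8.85×10^-12)(0.01579)(2.61×10^12) = 0.3647 A through the full plate area.
With r > R the enclosed displacement current is the full I_d; B = μ₀ I_d / (2πr) = 3.63×10^-7 T.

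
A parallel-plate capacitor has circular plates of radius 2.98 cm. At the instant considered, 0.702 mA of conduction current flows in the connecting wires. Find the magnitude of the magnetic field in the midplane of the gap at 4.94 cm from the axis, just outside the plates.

Between the plates the displacement current equals the wire current: I_d = 0.702 mA = 7.02×10^-4 A.
With r > R the enclosed displacement current is the full I_d; B = μ₀ I_d / (2πr) = 2.84×10^-9 T.

2.84×10^-9 T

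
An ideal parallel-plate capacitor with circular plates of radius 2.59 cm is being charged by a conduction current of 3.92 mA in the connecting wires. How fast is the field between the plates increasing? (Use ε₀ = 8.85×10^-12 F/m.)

By continuity, I_d in the gap equals the 3.92 mA flowing in the wire.
Inverting I_d = ε₀ A dE/dt gives dE/dt = 3.92×10^-3 / (8.85×10^-12 · 2.107×10^-3) = 2.10×10^11 V/(m·s).

2.10×10^11 V/(m·s)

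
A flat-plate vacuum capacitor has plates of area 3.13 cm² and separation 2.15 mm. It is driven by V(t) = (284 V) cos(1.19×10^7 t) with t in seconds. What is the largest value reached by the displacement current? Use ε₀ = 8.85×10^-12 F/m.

4.35×10^-3 A

C = ε₀A/d = (8.85×10^-12)(3.13×10^-4)/(2.15×10^-3) = 1.288×10^-12 F; ω = 1.19×10^7 rad/s.
I_d = C dV/dt, so |I_d|_max = C V₀ ω = (1.288×10^-12)(284)(1.19×10^7) = 4.35×10^-3 A.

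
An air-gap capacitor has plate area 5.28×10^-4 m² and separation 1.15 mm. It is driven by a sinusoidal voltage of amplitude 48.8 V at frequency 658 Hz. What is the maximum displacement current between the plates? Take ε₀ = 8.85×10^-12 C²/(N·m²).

C = ε₀A/d = (8.85×10^-12)(5.28×10^-4)/(1.15×10^-3) = 4.063×10^-12 F; ω = 2πf = 4134 rad/s.
I_d = C dV/dt, so |I_d|_max = C V₀ ω = (4.063×10^-12)(48.8)(4134) = 8.20×10^-7 A.

8.20×10^-7 A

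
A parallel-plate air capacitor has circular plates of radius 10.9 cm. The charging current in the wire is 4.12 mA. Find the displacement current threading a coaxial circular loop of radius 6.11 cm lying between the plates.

Between the plates the displacement current equals the wire current: I_d = 4.12 mA = 4.12×10^-3 A.
Through an area πr² the displacement current is I_d·(πr²/πR²) = I_d (r/R)² = 1.29×10^-3 A.

1.29×10^-3 A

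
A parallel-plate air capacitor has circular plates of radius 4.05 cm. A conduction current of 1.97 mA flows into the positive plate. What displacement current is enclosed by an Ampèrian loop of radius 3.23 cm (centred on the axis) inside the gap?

1.25×10^-3 A

No conduction current crosses the gap, so I_d there equals the 1.97×10^-3 A in the leads.
Through an area πr² the displacement current is I_d·(πr²/πR²) = I_d (r/R)² = 1.25×10^-3 A.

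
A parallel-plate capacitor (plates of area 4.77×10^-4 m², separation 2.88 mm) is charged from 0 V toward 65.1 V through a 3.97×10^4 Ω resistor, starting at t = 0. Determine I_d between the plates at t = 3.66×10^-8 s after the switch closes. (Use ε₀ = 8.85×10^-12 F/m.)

8.74×10^-4 A

C = ε₀A/d = (8.85×10^-12)(4.77×10^-4)/(2.88×10^-3) = 1.466×10^-12 F and τ = RC = 5.820×10^-8 s. I_d in the gap equals the RC charging current.
I_d(t) = (V₀/R) e^(−t/τ) = 1.640×10^-3 · e^(−0.6289) = 8.74×10^-4 A.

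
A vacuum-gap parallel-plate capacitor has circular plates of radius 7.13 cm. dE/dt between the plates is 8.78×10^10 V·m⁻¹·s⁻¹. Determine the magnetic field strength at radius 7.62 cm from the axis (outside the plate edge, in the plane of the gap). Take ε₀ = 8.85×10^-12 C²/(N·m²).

Total displacement current: I_d = ε₀(πR²)(dE/dt) = (8.85×10^-12)(0.01597)(8.78×10^10) = 0.01241 A.
With r > R the enclosed displacement current is the full I_d; B = μ₀ I_d / (2πr) = 3.26×10^-8 T.

3.26×10^-8 T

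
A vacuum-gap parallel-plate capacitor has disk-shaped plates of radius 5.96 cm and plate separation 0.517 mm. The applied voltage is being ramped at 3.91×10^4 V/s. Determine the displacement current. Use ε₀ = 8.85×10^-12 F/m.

The displacement current equals the charging current C dV/dt. With C = ε₀A/d = (8.85×10^-12)(0.01116)/(5.17×10^-4) = 1.910×10^-10 F, I_d = (1.910×10^-10)(3.91×10^4) = 7.47×10^-6 A.

7.47×10^-6 A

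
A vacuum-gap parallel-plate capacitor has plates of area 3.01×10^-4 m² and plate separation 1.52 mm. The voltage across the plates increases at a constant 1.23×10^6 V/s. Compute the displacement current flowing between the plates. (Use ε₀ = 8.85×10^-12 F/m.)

2.16×10^-6 A

The field between the plates is E = V/d, so dE/dt = (1.23×10^6)/(1.52×10^-3 m) = 8.092×10^8 V/(m·s).
I_d = ε₀ A (dE/dt) = (8.85×10^-12)(3.01×10^-4)(8.092×10^8) = 2.16×10^-6 A.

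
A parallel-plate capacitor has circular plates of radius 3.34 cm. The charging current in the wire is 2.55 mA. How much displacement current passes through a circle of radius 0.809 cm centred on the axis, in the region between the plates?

No conduction current crosses the gap, so I_d there equals the 2.55×10^-3 A in the leads.
Since J_d is uniform, the enclosed fraction is (r/R)² = 0.05867, giving I_d,enc = 1.50×10^-4 A.

1.50×10^-4 A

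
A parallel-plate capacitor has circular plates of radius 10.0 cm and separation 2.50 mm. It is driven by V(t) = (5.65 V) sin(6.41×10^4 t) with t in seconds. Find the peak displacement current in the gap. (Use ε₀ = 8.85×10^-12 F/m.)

The displacement current equals the conduction current C dV/dt, which peaks at C V₀ ω.
With C = ε₀A/d = (8.85×10^-12)(0.03142)/(2.50×10^-3) = 1.112×10^-10 F and ω = 6.41×10^4 rad/s, I_d,max = (1.112×10^-10)(5.65)(6.41×10^4) = 4.03×10^-5 A.

4.03×10^-5 A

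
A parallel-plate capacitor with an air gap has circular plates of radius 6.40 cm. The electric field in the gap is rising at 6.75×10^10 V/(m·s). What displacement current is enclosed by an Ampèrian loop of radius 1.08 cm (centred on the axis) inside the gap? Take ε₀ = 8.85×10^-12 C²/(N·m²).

I_d = ε₀ dΦ_E/dt = ε₀ πR² (dE/dt) = (8.85×10^-12)(0.01287)(6.75×10^10) = 7.688×10^-3 A through the full plate area.
The field is uniform, so I_d,enc = I_d (r/R)² = (7.688×10^-3)(1.08/6.40)² = 2.19×10^-4 A.

2.19×10^-4 A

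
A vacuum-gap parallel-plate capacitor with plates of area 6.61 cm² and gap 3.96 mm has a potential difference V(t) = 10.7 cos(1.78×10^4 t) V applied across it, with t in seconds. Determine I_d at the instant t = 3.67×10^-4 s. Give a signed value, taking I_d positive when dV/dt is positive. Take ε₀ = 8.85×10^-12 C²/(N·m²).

dE/dt = (V₀ω/d)·−sin(ωt) with ωt = 6.5326 rad: (10.7)(1.78×10^4)(-0.2468)/(3.96×10^-3) = -1.187×10^7 V/(m·s).
I_d = ε₀ A dE/dt = (8.85×10^-12)(6.61×10^-4)(-1.187×10^7) = -6.94×10^-8 A.

-6.94×10^-8 A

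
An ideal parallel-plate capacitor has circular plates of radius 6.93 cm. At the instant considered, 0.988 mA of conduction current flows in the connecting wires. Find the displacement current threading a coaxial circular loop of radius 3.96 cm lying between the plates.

No conduction current crosses the gap, so I_d there equals the 9.88×10^-4 A in the leads.
Through an area πr² the displacement current is I_d·(πr²/πR²) = I_d (r/R)² = 3.23×10^-4 A.

3.23×10^-4 A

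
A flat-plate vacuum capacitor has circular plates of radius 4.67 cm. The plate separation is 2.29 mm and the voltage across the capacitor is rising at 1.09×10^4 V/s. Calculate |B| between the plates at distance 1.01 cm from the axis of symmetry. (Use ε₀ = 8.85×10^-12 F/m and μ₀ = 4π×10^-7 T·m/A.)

With E = V/d, dE/dt = 4.760×10^6 V/(m·s) and πR² = 6.851×10^-3 m², giving I_d = ε₀ πR² dE/dt = 2.886×10^-7 A.
For r < R the Ampère–Maxwell law gives B(2πr) = μ₀ I_d (r²/R²), so B = μ₀ I_d r/(2πR²) = (4π×10^-7)(2.886×10^-7)(0.0101)/(2π·0.0467²) = 2.67×10^-13 T.

2.67×10^-13 T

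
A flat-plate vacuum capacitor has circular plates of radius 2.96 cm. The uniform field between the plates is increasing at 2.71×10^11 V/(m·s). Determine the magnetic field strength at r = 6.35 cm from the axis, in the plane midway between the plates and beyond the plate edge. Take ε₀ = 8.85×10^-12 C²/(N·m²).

Through the whole plate area (πR² = 2.753×10^-3 m²), I_d = ε₀ πR² dE/dt = 6.603×10^-3 A.
Outside the plates the loop encloses all of I_d, so B·2πr = μ₀ I_d and B = 2.08×10^-8 T.

2.08×10^-8 T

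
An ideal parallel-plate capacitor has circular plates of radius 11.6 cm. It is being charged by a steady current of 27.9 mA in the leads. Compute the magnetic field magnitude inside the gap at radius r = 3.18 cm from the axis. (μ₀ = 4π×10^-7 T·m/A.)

Between the plates the displacement current equals the wire current: I_d = 27.9 mA = 0.0279 A.
An Ampèrian loop of radius r encloses a fraction (r/R)² of I_d. Then B·2πr = μ₀ I_d (r/R)², giving B = μ₀ I_d r/(2πR²) = 1.32×10^-8 T.

1.32×10^-8 T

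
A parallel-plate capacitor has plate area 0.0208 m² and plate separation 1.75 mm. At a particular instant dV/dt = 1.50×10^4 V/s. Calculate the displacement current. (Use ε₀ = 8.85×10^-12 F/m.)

1.58×10^-6 A

The displacement current equals the charging current C dV/dt. With C = ε₀A/d = (8.85×10^-12)(0.0208)/(1.75×10^-3) = 1.052×10^-10 F, I_d = (1.052×10^-10)(1.50×10^4) = 1.58×10^-6 A.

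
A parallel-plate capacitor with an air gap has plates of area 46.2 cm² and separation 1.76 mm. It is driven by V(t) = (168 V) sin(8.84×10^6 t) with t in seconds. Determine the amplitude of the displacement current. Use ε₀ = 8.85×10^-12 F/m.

0.0345 A

(dE/dt)_max = V₀ω/d = 8.438×10^11 V/(m·s); ω = 8.84×10^6 rad/s.
I_d,max = ε₀ A (dE/dt)_max = (8.85×10^-12)(4.62×10^-3)(8.438×10^11) = 0.0345 A.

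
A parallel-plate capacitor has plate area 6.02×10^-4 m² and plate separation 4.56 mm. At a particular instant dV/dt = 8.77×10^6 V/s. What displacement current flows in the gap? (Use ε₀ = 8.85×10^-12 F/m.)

E = V/d so dE/dt = (dV/dt)/d = 1.923×10^9 V/(m·s), and I_d = ε₀ A dE/dt = (8.85×10^-12)(6.02×10^-4)(1.923×10^9) = 1.02×10^-5 A.

1.02×10^-5 A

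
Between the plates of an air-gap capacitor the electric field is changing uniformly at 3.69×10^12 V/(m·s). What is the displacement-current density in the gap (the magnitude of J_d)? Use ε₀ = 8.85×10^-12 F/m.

J_d = ε₀ ∂E/∂t, so J_d = 32.7 A/m².

32.7 A/m²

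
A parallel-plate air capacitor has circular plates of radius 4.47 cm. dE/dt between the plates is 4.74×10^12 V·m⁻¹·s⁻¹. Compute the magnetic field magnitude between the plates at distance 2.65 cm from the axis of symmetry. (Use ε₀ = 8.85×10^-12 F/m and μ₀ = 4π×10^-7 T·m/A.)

6.98×10^-7 T

Through the whole plate area (πR² = 6.277×10^-3 m²), I_d = ε₀ πR² dE/dt = 0.2633 A.
An Ampèrian loop of radius r encloses a fraction (r/R)² of I_d. Then B·2πr = μ₀ I_d (r/R)², giving B = μ₀ I_d r/(2πR²) = 6.98×10^-7 T.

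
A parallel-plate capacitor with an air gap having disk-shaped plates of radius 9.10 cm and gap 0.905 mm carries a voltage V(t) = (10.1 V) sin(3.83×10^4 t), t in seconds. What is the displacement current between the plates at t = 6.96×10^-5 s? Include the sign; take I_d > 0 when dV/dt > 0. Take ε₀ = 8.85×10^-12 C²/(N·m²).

C = ε₀A/d = (8.85×10^-12)(0.02602)/(9.05×10^-4) = 2.544×10^-10 F. dV/dt = V₀ω·cos(ωt); at ωt = 2.66568 rad this factor is -0.8889.
I_d = C dV/dt = (2.544×10^-10)(10.1)(3.83×10^4)(-0.8889) = -8.75×10^-5 A.

-8.75×10^-5 A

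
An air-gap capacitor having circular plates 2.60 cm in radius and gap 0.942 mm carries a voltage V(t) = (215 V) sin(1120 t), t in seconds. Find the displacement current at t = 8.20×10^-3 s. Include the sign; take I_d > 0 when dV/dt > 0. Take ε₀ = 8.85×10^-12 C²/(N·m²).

-4.67×10^-6 A

dE/dt = (V₀ω/d)·cos(ωt) with ωt = 9.184 rad: (215)(1120)(-0.9712)/(9.42×10^-4) = -2.483×10^8 V/(m·s).
I_d = ε₀ A dE/dt = (8.85×10^-12)(2.124×10^-3)(-2.483×10^8) = -4.67×10^-6 A.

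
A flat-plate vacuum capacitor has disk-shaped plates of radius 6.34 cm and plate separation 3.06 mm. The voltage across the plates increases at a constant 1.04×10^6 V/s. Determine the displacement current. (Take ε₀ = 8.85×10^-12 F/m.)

3.80×10^-5 A

C = ε₀A/d = (8.85×10^-12)(0.01263)/(3.06×10^-3) = 3.653×10^-11 F.
I_d = C dV/dt = (3.653×10^-11)(1.04×10^6) = 3.80×10^-5 A.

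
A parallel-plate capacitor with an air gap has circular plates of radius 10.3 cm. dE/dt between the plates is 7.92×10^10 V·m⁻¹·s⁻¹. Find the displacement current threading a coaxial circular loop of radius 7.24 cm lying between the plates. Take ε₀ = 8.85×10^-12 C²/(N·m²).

0.0115 A

Through the whole plate area (πR² = 0.03333 m²), I_d = ε₀ πR² dE/dt = 0.02336 A.
The field is uniform, so I_d,enc = I_d (r/R)² = (0.02336)(7.24/10.3)² = 0.0115 A.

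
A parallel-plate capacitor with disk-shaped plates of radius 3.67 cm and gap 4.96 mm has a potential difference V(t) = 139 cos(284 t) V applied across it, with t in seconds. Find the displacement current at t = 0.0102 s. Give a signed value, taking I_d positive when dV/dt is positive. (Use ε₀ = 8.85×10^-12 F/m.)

-7.22×10^-8 A

dV/dt = (139)(284)·−sin(2.8968) = -9567 V/s.
I_d = C dV/dt with C = ε₀A/d = (8.85×10^-12)(4.231×10^-3)/(4.96×10^-3) = 7.549×10^-12 F, so I_d = (7.549×10^-12)(-9567) = -7.22×10^-8 A.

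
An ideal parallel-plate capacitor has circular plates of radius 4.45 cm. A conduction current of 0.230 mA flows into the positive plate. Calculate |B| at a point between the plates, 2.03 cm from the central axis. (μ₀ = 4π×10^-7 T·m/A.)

By continuity the displacement current in the gap matches the conduction current: I_d = 2.30×10^-4 A.
For r < R the Ampère–Maxwell law gives B(2πr) = μ₀ I_d (r²/R²), so B = μ₀ I_d r/(2πR²) = (4π×10^-7)(2.30×10^-4)(0.0203)/(2π·0.0445²) = 4.72×10^-10 T.

4.72×10^-10 T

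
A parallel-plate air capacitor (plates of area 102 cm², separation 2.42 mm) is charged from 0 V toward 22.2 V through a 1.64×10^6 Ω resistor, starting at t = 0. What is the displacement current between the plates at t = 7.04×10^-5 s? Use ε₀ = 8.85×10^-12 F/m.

With C = ε₀A/d = (8.85×10^-12)(0.0102)/(2.42×10^-3) = 3.730×10^-11 F, the time constant is τ = RC = 6.117×10^-5 s, so t/τ = 1.151 and e^(−t/τ) = 0.3163.
I_d = I_cond = (V₀/R) e^(−t/τ) = (1.354×10^-5)(0.3163) = 4.28×10^-6 A.

4.28×10^-6 A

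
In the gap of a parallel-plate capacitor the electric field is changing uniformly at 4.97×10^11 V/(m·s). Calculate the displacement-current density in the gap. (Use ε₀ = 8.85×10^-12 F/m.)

The displacement-current density is ε₀ ∂E/∂t = (8.85×10^-12)(4.97×10^11) = 4.40 A/m².

4.40 A/m²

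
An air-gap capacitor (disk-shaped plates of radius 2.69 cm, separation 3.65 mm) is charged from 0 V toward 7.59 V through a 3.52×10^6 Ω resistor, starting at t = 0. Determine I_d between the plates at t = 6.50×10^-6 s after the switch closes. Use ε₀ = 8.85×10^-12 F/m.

C = ε₀A/d = (8.85×10^-12)(2.273×10^-3)/(3.65×10^-3) = 5.511×10^-12 F and τ = RC = 1.940×10^-5 s. I_d in the gap equals the RC charging current.
I_d(t) = (V₀/R) e^(−t/τ) = 2.156×10^-6 · e^(−0.3351) = 1.54×10^-6 A.

1.54×10^-6 A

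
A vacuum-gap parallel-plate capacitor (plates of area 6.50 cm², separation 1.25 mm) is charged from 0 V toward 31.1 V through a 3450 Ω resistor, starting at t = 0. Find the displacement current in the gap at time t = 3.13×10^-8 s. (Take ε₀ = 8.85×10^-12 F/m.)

1.26×10^-3 A

C = ε₀A/d = (8.85×10^-12)(6.50×10^-4)/(1.25×10^-3) = 4.602×10^-12 F and τ = RC = 1.588×10^-8 s. I_d in the gap equals the RC charging current.
I_d(t) = (V₀/R) e^(−t/τ) = 9.014×10^-3 · e^(−1.971) = 1.26×10^-3 A.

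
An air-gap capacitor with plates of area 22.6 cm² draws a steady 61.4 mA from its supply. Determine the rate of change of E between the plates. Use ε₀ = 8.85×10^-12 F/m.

3.07×10^12 V/(m·s)

The displacement current between the plates equals the conduction current, I_d = 61.4 mA.
Since I_d = ε₀ A dE/dt, dE/dt = I_d/(ε₀A) = (0.0614)/((8.85×10^-12)(2.26×10^-3)) = 3.07×10^12 V/(m·s).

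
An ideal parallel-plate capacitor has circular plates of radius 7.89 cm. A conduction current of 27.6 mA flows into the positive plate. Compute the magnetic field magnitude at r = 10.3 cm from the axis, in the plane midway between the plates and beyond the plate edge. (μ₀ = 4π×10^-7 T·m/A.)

5.36×10^-8 T

No conduction current crosses the gap, so I_d there equals the 0.0276 A in the leads.
Outside the plates the loop encloses all of I_d, so B·2πr = μ₀ I_d and B = 5.36×10^-8 T.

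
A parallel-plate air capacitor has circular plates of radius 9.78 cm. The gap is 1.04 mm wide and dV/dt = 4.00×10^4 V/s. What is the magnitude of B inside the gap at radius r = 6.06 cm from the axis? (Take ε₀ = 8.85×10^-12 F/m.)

1.30×10^-11 T

dE/dt = (dV/dt)/d = 3.846×10^7 V/(m·s); I_d = ε₀(πR²)(dE/dt) = (8.85×10^-12)(0.03005)(3.846×10^7) = 1.023×10^-5 A.
An Ampèrian loop of radius r encloses a fraction (r/R)² of I_d. Then B·2πr = μ₀ I_d (r/R)², giving B = μ₀ I_d r/(2πR²) = 1.30×10^-11 T.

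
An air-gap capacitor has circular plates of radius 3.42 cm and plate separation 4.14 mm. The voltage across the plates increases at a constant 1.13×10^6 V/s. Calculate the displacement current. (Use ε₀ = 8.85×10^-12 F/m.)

8.88×10^-6 A

The field between the plates is E = V/d, so dE/dt = (1.13×10^6)/(4.14×10^-3 m) = 2.729×10^8 V/(m·s).
I_d = ε₀ A (dE/dt) = (8.85×10^-12)(3.675×10^-3)(2.729×10^8) = 8.88×10^-6 A.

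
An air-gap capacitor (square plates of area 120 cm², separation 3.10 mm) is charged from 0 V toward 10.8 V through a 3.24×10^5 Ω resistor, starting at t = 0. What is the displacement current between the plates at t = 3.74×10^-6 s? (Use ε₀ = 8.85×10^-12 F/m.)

C = ε₀A/d = (8.85×10^-12)(0.0120)/(3.10×10^-3) = 3.426×10^-11 F and τ = RC = 1.110×10^-5 s. I_d in the gap equals the RC charging current.
I_d(t) = (V₀/R) e^(−t/τ) = 3.333×10^-5 · e^(−0.3369) = 2.38×10^-5 A.

2.38×10^-5 A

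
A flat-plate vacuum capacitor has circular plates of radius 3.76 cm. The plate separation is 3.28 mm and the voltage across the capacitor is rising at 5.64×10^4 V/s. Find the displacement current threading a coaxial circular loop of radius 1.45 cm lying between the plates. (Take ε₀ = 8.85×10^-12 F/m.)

1.01×10^-7 A

With E = V/d, dE/dt = 1.720×10^7 V/(m·s) and πR² = 4.441×10^-3 m², giving I_d = ε₀ πR² dE/dt = 6.760×10^-7 A.
The field is uniform, so I_d,enc = I_d (r/R)² = (6.760×10^-7)(1.45/3.76)² = 1.01×10^-7 A.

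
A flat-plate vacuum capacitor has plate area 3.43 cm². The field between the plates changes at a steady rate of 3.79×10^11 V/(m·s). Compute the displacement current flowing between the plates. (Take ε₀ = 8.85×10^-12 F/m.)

1.15×10^-3 A

With a uniform field, Φ_E = EA, so I_d = ε₀ A dE/dt = 1.15×10^-3 A.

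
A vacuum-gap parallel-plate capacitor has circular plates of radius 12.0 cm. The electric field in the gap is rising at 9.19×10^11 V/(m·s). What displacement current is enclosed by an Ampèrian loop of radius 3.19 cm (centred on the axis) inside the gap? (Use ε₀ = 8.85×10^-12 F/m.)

I_d = ε₀ dΦ_E/dt = ε₀ πR² (dE/dt) = (8.85×10^-12)(0.04524)(9.19×10^11) = 0.3679 A through the full plate area.
Through an area πr² the displacement current is I_d·(πr²/πR²) = I_d (r/R)² = 0.0260 A.

0.0260 A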